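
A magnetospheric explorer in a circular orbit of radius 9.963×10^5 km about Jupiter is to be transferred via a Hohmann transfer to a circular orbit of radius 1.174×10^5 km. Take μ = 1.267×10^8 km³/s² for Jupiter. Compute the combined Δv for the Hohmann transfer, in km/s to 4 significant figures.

Δv = 17.19 km/s

The Hohmann ellipse has a_t = (r₁ + r₂)/2 = 5.5685×10^5 km.
Circular speed at r₁: v₁ = √(μ/r₁) = √(1.267×10^8/9.963×10^5) = 11.277 km/s.
On the transfer ellipse at r₁, vis-viva equation gives v_a = √[μ(2/r₁ − 1/a_t)] = 5.1780 km/s.
First burn Δv₁ = |v_a − v₁| = 6.099 km/s.
Circular speed at r₂: v₂ = √(μ/r₂) = 32.85 km/s.
Transfer-orbit speed at r₂: v_p = √[μ(2/r₂ − 1/a_t)] = 43.94 km/s.
Second burn Δv₂ = |v₂ − v_p| = 11.09 km/s.
Total Δv = Δv₁ + Δv₂ = 17.19 km/s.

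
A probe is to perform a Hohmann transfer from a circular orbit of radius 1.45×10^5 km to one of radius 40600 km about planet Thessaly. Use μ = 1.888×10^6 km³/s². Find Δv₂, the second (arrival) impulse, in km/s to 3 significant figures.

Semi-major axis of the transfer orbit: a_t = (1.450×10^5 + 40600)/2 = 92800 km.
Circular speed at r = 40600 km: v_c = √(μ/r) = 6.819 km/s.
Transfer-orbit speed at the same r (vis-viva, a = a_t): v_t = √[μ(2/r − 1/a_t)] = 8.524 km/s.
Δv₂ = |v_t − v_c| = |8.524 − 6.819| = 1.705 km/s.

Δv₂ = 1.70 km/s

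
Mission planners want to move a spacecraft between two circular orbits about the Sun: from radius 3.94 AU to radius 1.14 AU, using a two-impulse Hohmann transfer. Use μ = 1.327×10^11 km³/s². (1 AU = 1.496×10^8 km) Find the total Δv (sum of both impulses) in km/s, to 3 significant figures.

Δv = 11.8 km/s

In km: r₁ = 3.94 × 1.496×10^8 = 5.89424×10^8 km; r₂ = 1.14 × 1.496×10^8 = 1.70544×10^8 km.
The Hohmann ellipse has a_t = (r₁ + r₂)/2 = 3.79984×10^8 km.
Circular speed at r₁: v₁ = √(μ/r₁) = √(1.327×10^11/5.89424×10^8) = 15.0045 km/s.
Transfer-orbit speed at r₁ (v² = μ(2/r − 1/a)): v_a = √[μ(2/r₁ − 1/a_t)] = 10.0521 km/s.
First burn Δv₁ = |v_a − v₁| = 4.952 km/s.
Circular speed at r₂: v₂ = √(μ/r₂) = 27.894 km/s.
Transfer-orbit speed at r₂: v_p = √[μ(2/r₂ − 1/a_t)] = 34.741 km/s.
Second burn Δv₂ = |v₂ − v_p| = 6.847 km/s.
Δv = Δv₁ + Δv₂ = 4.952 + 6.847 = 11.80 km/s.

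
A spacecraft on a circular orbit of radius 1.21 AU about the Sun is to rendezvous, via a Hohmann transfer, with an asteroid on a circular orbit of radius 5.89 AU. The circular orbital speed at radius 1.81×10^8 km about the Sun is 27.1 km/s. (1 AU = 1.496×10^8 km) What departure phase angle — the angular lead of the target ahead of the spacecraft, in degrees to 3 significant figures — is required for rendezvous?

φ = 95.8°

From the circular-orbit relation v² = μ/r at r = 1.81×10^8 km: μ = v²r = (27.1)² × 1.81×10^8 = 1.32928×10^11 km³/s².
In km: r₁ = 1.21 × 1.496×10^8 = 1.81016×10^8 km; r₂ = 5.89 × 1.496×10^8 = 8.81144×10^8 km.
Transfer-ellipse semi-major axis a_t = (r₁ + r₂)/2 = (1.81016×10^8 + 8.81144×10^8)/2 = 5.3108×10^8 km.
The half-period of the transfer ellipse is t = π√(a_t³/μ) = 1.0546×10^8 s.
The target's mean motion on its circular orbit is ω₂ = √(μ/r₂³) = 1.3939×10^-8 rad/s.
Angle swept by the target during transfer: ω₂·t = 1.47001 rad = 84.23°.
The spacecraft traverses 180° on the transfer ellipse, so the target must lead by 180° − 84.23° = 95.8°.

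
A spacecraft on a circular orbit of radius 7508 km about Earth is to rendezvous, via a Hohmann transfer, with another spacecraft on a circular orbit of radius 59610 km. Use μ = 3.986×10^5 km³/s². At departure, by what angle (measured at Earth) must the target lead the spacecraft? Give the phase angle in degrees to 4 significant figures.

Semi-major axis of the transfer orbit: a_t = (7508 + 59610)/2 = 33559 km.
The half-period of the transfer ellipse is t = π√(a_t³/μ) = 30590 s.
The target's mean motion on its circular orbit is ω₂ = √(μ/r₂³) = 4.338×10^-5 rad/s.
Angle swept by the target during transfer: ω₂·t = 1.327 rad = 76.03°.
The spacecraft traverses 180° on the transfer ellipse, so the target must lead by 180° − 76.03° = 104.0°.

φ = 104.0°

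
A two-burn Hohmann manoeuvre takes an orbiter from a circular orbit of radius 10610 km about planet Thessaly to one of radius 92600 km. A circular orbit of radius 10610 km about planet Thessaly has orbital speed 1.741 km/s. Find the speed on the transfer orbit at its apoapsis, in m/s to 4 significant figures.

v = 267.2 m/s

From the circular-orbit relation v² = μ/r at r = 10610 km: μ = v²r = (1.741)² × 10610 = 32159.8 km³/s².
Semi-major axis of the transfer orbit: a_t = (10610 + 92600)/2 = 51605 km.
The apoapsis of the transfer ellipse is at r = 92600 km.
From the vis-viva equation, v = √[μ(2/r − 1/a_t)] = 0.2672 km/s.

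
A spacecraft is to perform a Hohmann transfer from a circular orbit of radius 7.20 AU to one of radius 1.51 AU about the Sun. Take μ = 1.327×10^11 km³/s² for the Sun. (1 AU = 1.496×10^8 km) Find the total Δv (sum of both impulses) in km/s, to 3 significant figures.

Δv = 11.5 km/s

In km: r₁ = 7.20 × 1.496×10^8 = 1.07712×10^9 km; r₂ = 1.51 × 1.496×10^8 = 2.25896×10^8 km.
The Hohmann ellipse has a_t = (r₁ + r₂)/2 = 6.51508×10^8 km.
At r₁ the circular-orbit speed is v₁ = √(μ/r₁) = 11.10 km/s.
Transfer-orbit speed at r₁ (v² = μ(2/r − 1/a)): v_a = √[μ(2/r₁ − 1/a_t)] = 6.536 km/s.
First burn Δv₁ = |v_a − v₁| = 4.564 km/s.
At r₂, v₂ = √(μ/r₂) = 24.237 km/s.
Transfer-orbit speed at r₂: v_p = √[μ(2/r₂ − 1/a_t)] = 31.164 km/s.
Second burn Δv₂ = |v₂ − v_p| = 6.927 km/s.
Δv = Δv₁ + Δv₂ = 4.564 + 6.927 = 11.49 km/s.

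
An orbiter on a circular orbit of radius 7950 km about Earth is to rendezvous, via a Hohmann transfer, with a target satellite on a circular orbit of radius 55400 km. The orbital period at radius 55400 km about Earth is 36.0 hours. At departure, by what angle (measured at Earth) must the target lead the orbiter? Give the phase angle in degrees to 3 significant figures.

From Kepler's third law T² = 4π²r³/μ at r = 55400 km, T = 36.0 hours = 36.0 × 3600 s = 1.296×10^5 s: μ = 4π²r³/T² = 3.99649×10^5 km³/s².
Transfer-ellipse semi-major axis a_t = (r₁ + r₂)/2 = (7950 + 55400)/2 = 31675 km.
Transfer time t = π√(a_t³/μ) = 28015 s.
The target's mean motion on its circular orbit is ω₂ = √(μ/r₂³) = 4.8481×10^-5 rad/s.
Angle swept by the target during transfer: ω₂·t = 1.3582 rad = 77.82°.
Arrival is 180° from departure on the ellipse, so φ = 180° − 77.82° = 102°.

φ = 102°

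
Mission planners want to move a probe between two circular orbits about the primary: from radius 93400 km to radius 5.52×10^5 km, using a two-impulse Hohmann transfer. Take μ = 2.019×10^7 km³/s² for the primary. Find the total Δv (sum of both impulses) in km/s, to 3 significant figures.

Δv = 7.32 km/s

Semi-major axis of the transfer orbit: a_t = (93400 + 5.520×10^5)/2 = 3.227×10^5 km.
Circular speed at r₁: v₁ = √(μ/r₁) = √(2.019×10^7/93400) = 14.7026 km/s.
On the transfer ellipse at r₁, v² = μ(2/r − 1/a) gives v_p = √[μ(2/r₁ − 1/a_t)] = 19.2294 km/s.
First burn Δv₁ = |v_p − v₁| = 4.527 km/s.
At r₂, v₂ = √(μ/r₂) = 6.048 km/s.
Transfer-orbit speed at r₂: v_a = √[μ(2/r₂ − 1/a_t)] = 3.254 km/s.
Second burn Δv₂ = |v₂ − v_a| = 2.794 km/s.
Total Δv = Δv₁ + Δv₂ = 7.321 km/s.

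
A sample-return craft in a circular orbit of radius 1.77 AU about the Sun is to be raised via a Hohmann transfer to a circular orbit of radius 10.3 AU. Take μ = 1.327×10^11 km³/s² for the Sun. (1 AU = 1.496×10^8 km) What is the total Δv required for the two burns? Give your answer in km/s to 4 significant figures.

Δv = 11.11 km/s

In km: r₁ = 1.77 × 1.496×10^8 = 2.64792×10^8 km; r₂ = 10.3 × 1.496×10^8 = 1.54088×10^9 km.
The Hohmann ellipse has a_t = (r₁ + r₂)/2 = 9.02836×10^8 km.
At r₁ the circular-orbit speed is v₁ = √(μ/r₁) = 22.38634 km/s.
On the transfer ellipse at r₁, vis-viva gives v_p = √[μ(2/r₁ − 1/a_t)] = 29.24577 km/s.
First burn Δv₁ = |v_p − v₁| = 6.859 km/s.
At r₂, v₂ = √(μ/r₂) = 9.280 km/s.
Transfer-orbit speed at r₂: v_a = √[μ(2/r₂ − 1/a_t)] = 5.026 km/s.
Second burn Δv₂ = |v₂ − v_a| = 4.254 km/s.
Δv = Δv₁ + Δv₂ = 6.859 + 4.254 = 11.11 km/s.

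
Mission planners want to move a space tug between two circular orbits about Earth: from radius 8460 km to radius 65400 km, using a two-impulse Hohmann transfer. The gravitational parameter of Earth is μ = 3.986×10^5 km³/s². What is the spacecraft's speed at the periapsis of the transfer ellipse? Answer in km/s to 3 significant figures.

Transfer-ellipse semi-major axis a_t = (r₁ + r₂)/2 = (8460 + 65400)/2 = 36930 km.
At periapsis, r = 8460 km.
Applying v² = μ(2/r − 1/a_t): v = 9.134 km/s.

v = 9.13 km/s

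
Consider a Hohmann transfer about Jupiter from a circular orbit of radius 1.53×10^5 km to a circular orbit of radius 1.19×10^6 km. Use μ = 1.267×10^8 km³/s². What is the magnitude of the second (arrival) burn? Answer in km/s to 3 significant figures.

Δv₂ = 5.39 km/s

Transfer-ellipse semi-major axis a_t = (r₁ + r₂)/2 = (1.530×10^5 + 1.190×10^6)/2 = 6.715×10^5 km.
On the circular orbit at r = 1.190×10^6 km, v_c = √(μ/r) = 10.318 km/s.
Vis-viva on the transfer ellipse at r = 1.190×10^6 km gives v_t = √[μ(2/r − 1/a_t)] = 4.9254 km/s.
Δv₂ = |v_t − v_c| = |4.9254 − 10.318| = 5.393 km/s.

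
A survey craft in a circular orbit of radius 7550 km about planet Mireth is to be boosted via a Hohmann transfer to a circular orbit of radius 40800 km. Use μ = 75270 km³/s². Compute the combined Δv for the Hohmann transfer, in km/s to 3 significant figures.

Δv = 1.54 km/s

The Hohmann ellipse has a_t = (r₁ + r₂)/2 = 24175 km.
At r₁ the circular-orbit speed is v₁ = √(μ/r₁) = 3.1575 km/s.
On the transfer ellipse at r₁, vis-viva equation gives v_p = √[μ(2/r₁ − 1/a_t)] = 4.1019 km/s.
First burn Δv₁ = |v_p − v₁| = 0.9444 km/s.
At r₂, v₂ = √(μ/r₂) = 1.35825 km/s.
Transfer-orbit speed at r₂: v_a = √[μ(2/r₂ − 1/a_t)] = 0.759051 km/s.
Second burn Δv₂ = |v₂ − v_a| = 0.5992 km/s.
Total Δv = Δv₁ + Δv₂ = 1.544 km/s.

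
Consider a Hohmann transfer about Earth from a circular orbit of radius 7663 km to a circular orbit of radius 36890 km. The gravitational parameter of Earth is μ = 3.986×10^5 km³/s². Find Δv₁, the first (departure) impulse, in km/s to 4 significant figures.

Δv₁ = 2.069 km/s

Semi-major axis of the transfer orbit: a_t = (7663 + 36890)/2 = 22276.5 km.
Circular speed at r = 7663 km: v_c = √(μ/r) = 7.212 km/s.
Transfer-orbit speed at the same r (vis-viva, a = a_t): v_t = √[μ(2/r − 1/a_t)] = 9.281 km/s.
Δv₁ = |v_t − v_c| = |9.281 − 7.212| = 2.069 km/s.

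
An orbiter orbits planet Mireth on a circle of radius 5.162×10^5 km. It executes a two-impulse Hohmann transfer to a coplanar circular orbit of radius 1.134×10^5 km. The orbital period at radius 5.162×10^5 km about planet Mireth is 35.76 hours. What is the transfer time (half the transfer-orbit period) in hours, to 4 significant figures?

t = 8.515 hours

From Kepler's third law T² = 4π²r³/μ at r = 5.162×10^5 km, T = 35.76 hours = 35.76 × 3600 s = 1.28736×10^5 s: μ = 4π²r³/T² = 3.27653×10^8 km³/s².
Semi-major axis of the transfer orbit: a_t = (5.162×10^5 + 1.134×10^5)/2 = 3.148×10^5 km.
By Kepler's third law the transfer-orbit period is T = 2π√(a_t³/μ), so t = T/2 = 30655 s.
Converting: 30655 s ÷ 3600 s/hour = 8.515 hours.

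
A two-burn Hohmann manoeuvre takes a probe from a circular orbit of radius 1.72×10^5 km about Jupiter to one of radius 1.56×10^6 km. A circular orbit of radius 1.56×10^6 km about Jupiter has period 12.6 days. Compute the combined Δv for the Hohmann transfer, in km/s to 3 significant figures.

Δv = 14.3 km/s

From Kepler's third law T² = 4π²r³/μ at r = 1.56×10^6 km, T = 12.6 days = 12.6 × 86400 s = 1.08864×10^6 s: μ = 4π²r³/T² = 1.26463×10^8 km³/s².
The Hohmann ellipse has a_t = (r₁ + r₂)/2 = 8.660×10^5 km.
At r₁ the circular-orbit speed is v₁ = √(μ/r₁) = 27.1155 km/s.
On the transfer ellipse at r₁, vis-viva gives v_p = √[μ(2/r₁ − 1/a_t)] = 36.3933 km/s.
First burn Δv₁ = |v_p − v₁| = 9.278 km/s.
At r₂, v₂ = √(μ/r₂) = 9.004 km/s.
Transfer-orbit speed at r₂: v_a = √[μ(2/r₂ − 1/a_t)] = 4.013 km/s.
Second burn Δv₂ = |v₂ − v_a| = 4.991 km/s.
Total Δv = Δv₁ + Δv₂ = 14.27 km/s.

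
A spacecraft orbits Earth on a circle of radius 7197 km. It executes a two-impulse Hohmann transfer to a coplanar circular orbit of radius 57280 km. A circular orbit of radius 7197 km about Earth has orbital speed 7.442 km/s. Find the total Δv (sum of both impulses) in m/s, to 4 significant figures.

Δv = 3869 m/s

From the circular-orbit relation v² = μ/r at r = 7197 km: μ = v²r = (7.442)² × 7197 = 3.98594×10^5 km³/s².
Semi-major axis of the transfer orbit: a_t = (7197 + 57280)/2 = 32238.5 km.
Circular speed at r₁: v₁ = √(μ/r₁) = √(3.98594×10^5/7197) = 7.4420 km/s.
On the transfer ellipse at r₁, v² = μ(2/r − 1/a) gives v_p = √[μ(2/r₁ − 1/a_t)] = 9.9198 km/s.
First burn Δv₁ = |v_p − v₁| = 2.4778 km/s.
At r₂, v₂ = √(μ/r₂) = 2.6379 km/s.
Transfer-orbit speed at r₂: v_a = √[μ(2/r₂ − 1/a_t)] = 1.2464 km/s.
Second burn Δv₂ = |v₂ − v_a| = 1.3915 km/s.
Δv = Δv₁ + Δv₂ = 2.4778 + 1.3915 = 3.869 km/s.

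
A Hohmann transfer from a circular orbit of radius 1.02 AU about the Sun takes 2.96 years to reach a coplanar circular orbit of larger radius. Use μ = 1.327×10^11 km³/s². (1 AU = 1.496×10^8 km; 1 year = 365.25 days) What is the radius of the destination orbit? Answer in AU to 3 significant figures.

In km: r₁ = 1.02 × 1.496×10^8 = 1.52592×10^8 km.
Transfer time t = 2.96 years × 365.25 × 86400 s = 9.3410496×10^7 s, and t = π√(a_t³/μ).
So a_t = (μ t²/π²)^(1/3) = (1.327×10^11 × (9.3410496×10^7)² / π²)^(1/3) = 4.8954×10^8 km.
Since a_t = (r₁ + r₂)/2, r₂ = 2a_t − r₁ = 2×4.8954×10^8 − 1.52592×10^8 = 8.26488×10^8 km.
In AU: r₂ = 8.26488×10^8 / 1.496×10^8 = 5.52 AU.

r₂ = 5.52 AU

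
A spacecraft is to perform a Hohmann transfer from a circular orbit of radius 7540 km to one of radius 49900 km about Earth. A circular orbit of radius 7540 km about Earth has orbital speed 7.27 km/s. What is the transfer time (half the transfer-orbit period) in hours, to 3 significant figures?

From the circular-orbit relation v² = μ/r at r = 7540 km: μ = v²r = (7.27)² × 7540 = 3.98511×10^5 km³/s².
Semi-major axis of the transfer orbit: a_t = (7540 + 49900)/2 = 28720 km.
Transfer time t = π√(a_t³/μ) = π√((28720)³ / 3.98511×10^5) = 24220 s.
Converting: 24220 s ÷ 3600 s/hour = 6.73 hours.

t = 6.73 hours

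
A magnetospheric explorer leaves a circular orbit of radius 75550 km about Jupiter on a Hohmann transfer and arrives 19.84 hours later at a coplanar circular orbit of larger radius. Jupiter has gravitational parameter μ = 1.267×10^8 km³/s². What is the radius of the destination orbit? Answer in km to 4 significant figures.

Transfer time t = 19.84 hours = 71424 s, and t = π√(a_t³/μ).
So a_t = (μ t²/π²)^(1/3) = (1.267×10^8 × (71424)² / π²)^(1/3) = 4.0308×10^5 km.
Since a_t = (r₁ + r₂)/2, r₂ = 2a_t − r₁ = 2×4.0308×10^5 − 75550 = 7.3061×10^5 km.

r₂ = 7.306×10^5 km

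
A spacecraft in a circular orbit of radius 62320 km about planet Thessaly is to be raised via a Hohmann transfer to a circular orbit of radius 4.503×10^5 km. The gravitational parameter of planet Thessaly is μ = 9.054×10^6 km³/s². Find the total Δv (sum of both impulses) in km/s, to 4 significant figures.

Δv = 6.196 km/s

Semi-major axis of the transfer orbit: a_t = (62320 + 4.503×10^5)/2 = 2.5631×10^5 km.
At r₁ the circular-orbit speed is v₁ = √(μ/r₁) = 12.053 km/s.
Transfer-orbit speed at r₁ (vis-viva): v_p = √[μ(2/r₁ − 1/a_t)] = 15.976 km/s.
First burn Δv₁ = |v_p − v₁| = 3.923 km/s.
Circular speed at r₂: v₂ = √(μ/r₂) = 4.484 km/s.
Transfer-orbit speed at r₂: v_a = √[μ(2/r₂ − 1/a_t)] = 2.211 km/s.
Second burn Δv₂ = |v₂ − v_a| = 2.273 km/s.
Δv = Δv₁ + Δv₂ = 3.923 + 2.273 = 6.196 km/s.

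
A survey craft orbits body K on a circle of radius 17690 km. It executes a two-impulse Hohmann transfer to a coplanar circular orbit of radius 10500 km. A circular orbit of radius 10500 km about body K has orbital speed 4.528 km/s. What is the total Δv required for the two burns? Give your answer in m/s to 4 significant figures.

Δv = 1022 m/s

From the circular-orbit relation v² = μ/r at r = 10500 km: μ = v²r = (4.528)² × 10500 = 2.15279×10^5 km³/s².
The Hohmann ellipse has a_t = (r₁ + r₂)/2 = 14095 km.
At r₁ the circular-orbit speed is v₁ = √(μ/r₁) = 3.4885 km/s.
On the transfer ellipse at r₁, vis-viva equation gives v_a = √[μ(2/r₁ − 1/a_t)] = 3.0109 km/s.
First burn Δv₁ = |v_a − v₁| = 0.4776 km/s.
Circular speed at r₂: v₂ = √(μ/r₂) = 4.5280 km/s.
Transfer-orbit speed at r₂: v_p = √[μ(2/r₂ − 1/a_t)] = 5.0727 km/s.
Second burn Δv₂ = |v₂ − v_p| = 0.5447 km/s.
Δv = Δv₁ + Δv₂ = 0.4776 + 0.5447 = 1.022 km/s.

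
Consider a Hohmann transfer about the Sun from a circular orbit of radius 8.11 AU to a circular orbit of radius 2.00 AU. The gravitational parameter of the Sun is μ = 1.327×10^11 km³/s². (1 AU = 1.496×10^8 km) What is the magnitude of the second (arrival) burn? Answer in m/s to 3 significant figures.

In km: r₁ = 8.11 × 1.496×10^8 = 1.213256×10^9 km; r₂ = 2.00 × 1.496×10^8 = 2.992×10^8 km.
The Hohmann ellipse has a_t = (r₁ + r₂)/2 = 7.56228×10^8 km.
On the circular orbit at r = 2.992×10^8 km, v_c = √(μ/r) = 21.060 km/s.
Vis-viva on the transfer ellipse at r = 2.992×10^8 km gives v_t = √[μ(2/r − 1/a_t)] = 26.675 km/s.
Δv₂ = |v_t − v_c| = |26.675 − 21.060| = 5.615 km/s.

Δv₂ = 5620 m/s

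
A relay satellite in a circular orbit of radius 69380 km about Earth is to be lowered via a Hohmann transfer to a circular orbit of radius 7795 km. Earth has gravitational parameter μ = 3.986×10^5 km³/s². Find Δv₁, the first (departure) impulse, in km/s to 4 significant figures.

The Hohmann ellipse has a_t = (r₁ + r₂)/2 = 38587.5 km.
On the circular orbit at r = 69380 km, v_c = √(μ/r) = 2.397 km/s.
Vis-viva on the transfer ellipse at r = 69380 km gives v_t = √[μ(2/r − 1/a_t)] = 1.077 km/s.
Δv₁ = |v_t − v_c| = |1.077 − 2.397| = 1.320 km/s.

Δv₁ = 1.320 km/s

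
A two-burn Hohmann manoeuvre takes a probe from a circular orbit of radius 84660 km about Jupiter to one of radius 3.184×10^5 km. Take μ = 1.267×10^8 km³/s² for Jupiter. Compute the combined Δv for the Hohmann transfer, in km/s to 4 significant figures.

Δv = 16.96 km/s

Semi-major axis of the transfer orbit: a_t = (84660 + 3.184×10^5)/2 = 2.0153×10^5 km.
Circular speed at r₁: v₁ = √(μ/r₁) = √(1.267×10^8/84660) = 38.69 km/s.
On the transfer ellipse at r₁, vis-viva equation gives v_p = √[μ(2/r₁ − 1/a_t)] = 48.63 km/s.
First burn Δv₁ = |v_p − v₁| = 9.940 km/s.
Circular speed at r₂: v₂ = √(μ/r₂) = 19.948 km/s.
Transfer-orbit speed at r₂: v_a = √[μ(2/r₂ − 1/a_t)] = 12.929 km/s.
Second burn Δv₂ = |v₂ − v_a| = 7.019 km/s.
Δv = Δv₁ + Δv₂ = 9.940 + 7.019 = 16.96 km/s.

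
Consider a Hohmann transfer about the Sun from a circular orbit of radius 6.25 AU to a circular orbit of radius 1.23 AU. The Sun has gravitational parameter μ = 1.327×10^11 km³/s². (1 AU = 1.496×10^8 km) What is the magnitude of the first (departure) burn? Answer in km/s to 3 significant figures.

In km: r₁ = 6.25 × 1.496×10^8 = 9.350×10^8 km; r₂ = 1.23 × 1.496×10^8 = 1.84008×10^8 km.
The Hohmann ellipse has a_t = (r₁ + r₂)/2 = 5.59504×10^8 km.
On the circular orbit at r = 9.350×10^8 km, v_c = √(μ/r) = 11.913 km/s.
Transfer-orbit speed at the same r (vis-viva, a = a_t): v_t = √[μ(2/r − 1/a_t)] = 6.8320 km/s.
Δv₁ = |v_t − v_c| = |6.8320 − 11.913| = 5.081 km/s.

Δv₁ = 5.08 km/s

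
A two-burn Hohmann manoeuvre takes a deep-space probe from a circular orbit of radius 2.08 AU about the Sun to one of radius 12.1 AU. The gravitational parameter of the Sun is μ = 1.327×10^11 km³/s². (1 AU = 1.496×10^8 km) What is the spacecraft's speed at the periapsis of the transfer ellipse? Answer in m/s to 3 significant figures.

In km: r₁ = 2.08 × 1.496×10^8 = 3.11168×10^8 km; r₂ = 12.1 × 1.496×10^8 = 1.81016×10^9 km.
Semi-major axis of the transfer orbit: a_t = (3.11168×10^8 + 1.81016×10^9)/2 = 1.060664×10^9 km.
At periapsis, r = 3.11168×10^8 km.
From the vis-viva equation, v = √[μ(2/r − 1/a_t)] = 26.98 km/s.

v = 27000 m/s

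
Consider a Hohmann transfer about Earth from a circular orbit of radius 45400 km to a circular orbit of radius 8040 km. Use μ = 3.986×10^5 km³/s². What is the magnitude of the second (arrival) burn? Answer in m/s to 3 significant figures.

The Hohmann ellipse has a_t = (r₁ + r₂)/2 = 26720 km.
On the circular orbit at r = 8040 km, v_c = √(μ/r) = 7.041 km/s.
Vis-viva on the transfer ellipse at r = 8040 km gives v_t = √[μ(2/r − 1/a_t)] = 9.178 km/s.
Δv₂ = |v_t − v_c| = |9.178 − 7.041| = 2.137 km/s.

Δv₂ = 2140 m/s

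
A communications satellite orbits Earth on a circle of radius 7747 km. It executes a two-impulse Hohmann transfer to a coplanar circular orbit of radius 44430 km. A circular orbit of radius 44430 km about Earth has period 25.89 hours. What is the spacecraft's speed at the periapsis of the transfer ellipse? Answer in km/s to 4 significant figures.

v = 9.361 km/s

From Kepler's third law T² = 4π²r³/μ at r = 44430 km, T = 25.89 hours = 25.89 × 3600 s = 93204 s: μ = 4π²r³/T² = 3.98584×10^5 km³/s².
Semi-major axis of the transfer orbit: a_t = (7747 + 44430)/2 = 26088.5 km.
At periapsis, r = 7747 km.
Vis-viva: v = √[μ(2/r − 1/a_t)] = √[3.98584×10^5 × (2/7747 − 1/26088.5)] = 9.361 km/s.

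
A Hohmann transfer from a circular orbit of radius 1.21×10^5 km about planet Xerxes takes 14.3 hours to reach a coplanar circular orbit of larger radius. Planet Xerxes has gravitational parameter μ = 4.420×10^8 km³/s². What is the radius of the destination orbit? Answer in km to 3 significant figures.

Transfer time t = 14.3 hours = 51480 s, and t = π√(a_t³/μ).
So a_t = (μ t²/π²)^(1/3) = (4.420×10^8 × (51480)² / π²)^(1/3) = 4.9144×10^5 km.
Since a_t = (r₁ + r₂)/2, r₂ = 2a_t − r₁ = 2×4.9144×10^5 − 1.210×10^5 = 8.6188×10^5 km.

r₂ = 8.62×10^5 km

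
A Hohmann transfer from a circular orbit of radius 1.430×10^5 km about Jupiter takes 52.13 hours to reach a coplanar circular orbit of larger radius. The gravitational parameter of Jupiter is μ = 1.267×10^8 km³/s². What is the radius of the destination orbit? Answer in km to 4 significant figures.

Transfer time t = 52.13 hours = 1.87668×10^5 s, and t = π√(a_t³/μ).
So a_t = (μ t²/π²)^(1/3) = (1.267×10^8 × (1.87668×10^5)² / π²)^(1/3) = 7.6751×10^5 km.
Since a_t = (r₁ + r₂)/2, r₂ = 2a_t − r₁ = 2×7.6751×10^5 − 1.430×10^5 = 1.39202×10^6 km.

r₂ = 1.392×10^6 km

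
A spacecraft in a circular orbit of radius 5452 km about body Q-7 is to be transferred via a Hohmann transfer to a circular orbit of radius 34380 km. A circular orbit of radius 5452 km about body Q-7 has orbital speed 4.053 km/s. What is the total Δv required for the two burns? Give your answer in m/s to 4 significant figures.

From the circular-orbit relation v² = μ/r at r = 5452 km: μ = v²r = (4.053)² × 5452 = 89559.0 km³/s².
The Hohmann ellipse has a_t = (r₁ + r₂)/2 = 19916 km.
At r₁ the circular-orbit speed is v₁ = √(μ/r₁) = 4.0530 km/s.
Transfer-orbit speed at r₁ (vis-viva equation): v_p = √[μ(2/r₁ − 1/a_t)] = 5.3251 km/s.
First burn Δv₁ = |v_p − v₁| = 1.2721 km/s.
At r₂, v₂ = √(μ/r₂) = 1.61399 km/s.
Transfer-orbit speed at r₂: v_a = √[μ(2/r₂ − 1/a_t)] = 0.844459 km/s.
Second burn Δv₂ = |v₂ − v_a| = 0.76953 km/s.
Total Δv = Δv₁ + Δv₂ = 2.042 km/s.

Δv = 2042 m/s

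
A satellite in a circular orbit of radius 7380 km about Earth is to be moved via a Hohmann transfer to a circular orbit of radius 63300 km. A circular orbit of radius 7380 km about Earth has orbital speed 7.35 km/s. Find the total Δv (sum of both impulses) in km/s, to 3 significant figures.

Δv = 3.85 km/s

From the circular-orbit relation v² = μ/r at r = 7380 km: μ = v²r = (7.35)² × 7380 = 3.98686×10^5 km³/s².
Transfer-ellipse semi-major axis a_t = (r₁ + r₂)/2 = (7380 + 63300)/2 = 35340 km.
Circular speed at r₁: v₁ = √(μ/r₁) = √(3.98686×10^5/7380) = 7.350 km/s.
On the transfer ellipse at r₁, vis-viva equation gives v_p = √[μ(2/r₁ − 1/a_t)] = 9.837 km/s.
First burn Δv₁ = |v_p − v₁| = 2.487 km/s.
Circular speed at r₂: v₂ = √(μ/r₂) = 2.510 km/s.
Transfer-orbit speed at r₂: v_a = √[μ(2/r₂ − 1/a_t)] = 1.147 km/s.
Second burn Δv₂ = |v₂ − v_a| = 1.363 km/s.
Total Δv = Δv₁ + Δv₂ = 3.850 km/s.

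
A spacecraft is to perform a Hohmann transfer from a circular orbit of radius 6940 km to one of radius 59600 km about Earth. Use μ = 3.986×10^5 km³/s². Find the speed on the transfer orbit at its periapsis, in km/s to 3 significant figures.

v = 10.1 km/s

Transfer-ellipse semi-major axis a_t = (r₁ + r₂)/2 = (6940 + 59600)/2 = 33270 km.
The periapsis of the transfer ellipse is at r = 6940 km.
Vis-viva: v = √[μ(2/r − 1/a_t)] = √[3.986×10^5 × (2/6940 − 1/33270)] = 10.14 km/s.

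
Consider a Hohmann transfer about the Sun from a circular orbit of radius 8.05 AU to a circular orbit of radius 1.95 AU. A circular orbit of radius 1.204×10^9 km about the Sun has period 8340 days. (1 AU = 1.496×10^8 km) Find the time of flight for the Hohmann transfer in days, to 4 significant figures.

t = 2042 days

From Kepler's third law T² = 4π²r³/μ at r = 1.204×10^9 km, T = 8340 days = 8340 × 86400 s = 7.20576×10^8 s: μ = 4π²r³/T² = 1.32703×10^11 km³/s².
In km: r₁ = 8.05 × 1.496×10^8 = 1.20428×10^9 km; r₂ = 1.95 × 1.496×10^8 = 2.9172×10^8 km.
Semi-major axis of the transfer orbit: a_t = (1.20428×10^9 + 2.9172×10^8)/2 = 7.480×10^8 km.
Half the transfer-orbit period gives t = π√(a_t³/μ) = 1.764×10^8 s.
Converting: 1.764×10^8 s ÷ 86400 s/day = 2042 days.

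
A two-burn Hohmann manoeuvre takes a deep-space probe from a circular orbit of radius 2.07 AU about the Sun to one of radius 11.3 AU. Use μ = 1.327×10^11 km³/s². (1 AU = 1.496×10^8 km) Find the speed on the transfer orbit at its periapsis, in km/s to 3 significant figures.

In km: r₁ = 2.07 × 1.496×10^8 = 3.09672×10^8 km; r₂ = 11.3 × 1.496×10^8 = 1.69048×10^9 km.
Transfer-ellipse semi-major axis a_t = (r₁ + r₂)/2 = (3.09672×10^8 + 1.69048×10^9)/2 = 1.000076×10^9 km.
The periapsis of the transfer ellipse is at r = 3.09672×10^8 km.
Applying v² = μ(2/r − 1/a_t): v = 26.91 km/s.

v = 26.9 km/s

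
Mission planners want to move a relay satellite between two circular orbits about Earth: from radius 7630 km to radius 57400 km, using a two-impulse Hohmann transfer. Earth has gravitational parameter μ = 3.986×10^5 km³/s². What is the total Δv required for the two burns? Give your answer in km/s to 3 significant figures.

The Hohmann ellipse has a_t = (r₁ + r₂)/2 = 32515 km.
Circular speed at r₁: v₁ = √(μ/r₁) = √(3.986×10^5/7630) = 7.228 km/s.
On the transfer ellipse at r₁, vis-viva gives v_p = √[μ(2/r₁ − 1/a_t)] = 9.603 km/s.
First burn Δv₁ = |v_p − v₁| = 2.375 km/s.
Circular speed at r₂: v₂ = √(μ/r₂) = 2.6352 km/s.
Transfer-orbit speed at r₂: v_a = √[μ(2/r₂ − 1/a_t)] = 1.2765 km/s.
Second burn Δv₂ = |v₂ − v_a| = 1.359 km/s.
Total Δv = Δv₁ + Δv₂ = 3.734 km/s.

Δv = 3.73 km/s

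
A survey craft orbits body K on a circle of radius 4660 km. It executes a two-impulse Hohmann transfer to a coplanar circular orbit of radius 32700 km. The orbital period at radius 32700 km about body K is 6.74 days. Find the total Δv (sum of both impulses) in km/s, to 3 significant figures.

From Kepler's third law T² = 4π²r³/μ at r = 32700 km, T = 6.74 days = 6.74 × 86400 s = 5.82336×10^5 s: μ = 4π²r³/T² = 4070.57 km³/s².
Semi-major axis of the transfer orbit: a_t = (4660 + 32700)/2 = 18680 km.
At r₁ the circular-orbit speed is v₁ = √(μ/r₁) = 0.93462 km/s.
On the transfer ellipse at r₁, vis-viva equation gives v_p = √[μ(2/r₁ − 1/a_t)] = 1.2366 km/s.
First burn Δv₁ = |v_p − v₁| = 0.3020 km/s.
At r₂, v₂ = √(μ/r₂) = 0.3528 km/s.
Transfer-orbit speed at r₂: v_a = √[μ(2/r₂ − 1/a_t)] = 0.1762 km/s.
Second burn Δv₂ = |v₂ − v_a| = 0.1766 km/s.
Total Δv = Δv₁ + Δv₂ = 0.4786 km/s.

Δv = 0.479 km/s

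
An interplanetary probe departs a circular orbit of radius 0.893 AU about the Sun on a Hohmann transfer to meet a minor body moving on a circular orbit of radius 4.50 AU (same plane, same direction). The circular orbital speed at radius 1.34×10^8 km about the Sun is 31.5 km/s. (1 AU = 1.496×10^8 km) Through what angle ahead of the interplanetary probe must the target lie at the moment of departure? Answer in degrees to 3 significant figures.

From the circular-orbit relation v² = μ/r at r = 1.34×10^8 km: μ = v²r = (31.5)² × 1.34×10^8 = 1.32962×10^11 km³/s².
In km: r₁ = 0.893 × 1.496×10^8 = 1.335928×10^8 km; r₂ = 4.50 × 1.496×10^8 = 6.732×10^8 km.
Semi-major axis of the transfer orbit: a_t = (1.335928×10^8 + 6.732×10^8)/2 = 4.033964×10^8 km.
Transfer time t = π√(a_t³/μ) = 6.9805×10^7 s.
The target's mean motion on its circular orbit is ω₂ = √(μ/r₂³) = 2.0876×10^-8 rad/s.
Angle swept by the target during transfer: ω₂·t = 1.4572 rad = 83.49°.
Arrival is 180° from departure on the ellipse, so φ = 180° − 83.49° = 96.5°.

φ = 96.5°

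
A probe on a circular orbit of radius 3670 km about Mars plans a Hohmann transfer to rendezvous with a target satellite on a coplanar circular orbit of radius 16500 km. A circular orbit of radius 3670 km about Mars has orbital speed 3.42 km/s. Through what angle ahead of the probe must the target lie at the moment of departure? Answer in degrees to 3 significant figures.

From the circular-orbit relation v² = μ/r at r = 3670 km: μ = v²r = (3.42)² × 3670 = 42925.8 km³/s².
Semi-major axis of the transfer orbit: a_t = (3670 + 16500)/2 = 10085 km.
The half-period of the transfer ellipse is t = π√(a_t³/μ) = 15357 s.
Target angular speed ω₂ = √(μ/r₂³) = 9.7754×10^-5 rad/s.
Angle swept by the target during transfer: ω₂·t = 1.5012 rad = 86.01°.
Arrival is 180° from departure on the ellipse, so φ = 180° − 86.01° = 94.0°.

φ = 94.0°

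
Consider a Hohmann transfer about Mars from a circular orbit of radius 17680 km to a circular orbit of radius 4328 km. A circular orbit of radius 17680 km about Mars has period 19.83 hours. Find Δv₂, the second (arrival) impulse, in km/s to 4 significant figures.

From Kepler's third law T² = 4π²r³/μ at r = 17680 km, T = 19.83 hours = 19.83 × 3600 s = 71388 s: μ = 4π²r³/T² = 42811.1 km³/s².
Semi-major axis of the transfer orbit: a_t = (17680 + 4328)/2 = 11004 km.
On the circular orbit at r = 4328 km, v_c = √(μ/r) = 3.1451 km/s.
Vis-viva on the transfer ellipse at r = 4328 km gives v_t = √[μ(2/r − 1/a_t)] = 3.9866 km/s.
Δv₂ = |v_t − v_c| = |3.9866 − 3.1451| = 0.8415 km/s.

Δv₂ = 0.8415 km/s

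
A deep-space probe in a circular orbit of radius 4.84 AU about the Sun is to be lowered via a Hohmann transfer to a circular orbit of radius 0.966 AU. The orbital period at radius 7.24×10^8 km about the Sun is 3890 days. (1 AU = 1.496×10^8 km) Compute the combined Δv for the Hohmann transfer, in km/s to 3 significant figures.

Δv = 14.5 km/s

From Kepler's third law T² = 4π²r³/μ at r = 7.24×10^8 km, T = 3890 days = 3890 × 86400 s = 3.36096×10^8 s: μ = 4π²r³/T² = 1.32632×10^11 km³/s².
In km: r₁ = 4.84 × 1.496×10^8 = 7.24064×10^8 km; r₂ = 0.966 × 1.496×10^8 = 1.445136×10^8 km.
Transfer-ellipse semi-major axis a_t = (r₁ + r₂)/2 = (7.24064×10^8 + 1.445136×10^8)/2 = 4.342888×10^8 km.
Circular speed at r₁: v₁ = √(μ/r₁) = √(1.32632×10^11/7.24064×10^8) = 13.534 km/s.
Transfer-orbit speed at r₁ (v² = μ(2/r − 1/a)): v_a = √[μ(2/r₁ − 1/a_t)] = 7.8073 km/s.
First burn Δv₁ = |v_a − v₁| = 5.727 km/s.
Circular speed at r₂: v₂ = √(μ/r₂) = 30.295 km/s.
Transfer-orbit speed at r₂: v_p = √[μ(2/r₂ − 1/a_t)] = 39.117 km/s.
Second burn Δv₂ = |v₂ − v_p| = 8.822 km/s.
Total Δv = Δv₁ + Δv₂ = 14.55 km/s.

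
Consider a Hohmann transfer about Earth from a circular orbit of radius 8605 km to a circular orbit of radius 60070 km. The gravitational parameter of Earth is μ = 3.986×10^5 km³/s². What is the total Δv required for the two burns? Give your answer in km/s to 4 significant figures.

Transfer-ellipse semi-major axis a_t = (r₁ + r₂)/2 = (8605 + 60070)/2 = 34337.5 km.
Circular speed at r₁: v₁ = √(μ/r₁) = √(3.986×10^5/8605) = 6.806 km/s.
Transfer-orbit speed at r₁ (vis-viva equation): v_p = √[μ(2/r₁ − 1/a_t)] = 9.002 km/s.
First burn Δv₁ = |v_p − v₁| = 2.196 km/s.
Circular speed at r₂: v₂ = √(μ/r₂) = 2.576 km/s.
Transfer-orbit speed at r₂: v_a = √[μ(2/r₂ − 1/a_t)] = 1.290 km/s.
Second burn Δv₂ = |v₂ − v_a| = 1.286 km/s.
Δv = Δv₁ + Δv₂ = 2.196 + 1.286 = 3.482 km/s.

Δv = 3.482 km/s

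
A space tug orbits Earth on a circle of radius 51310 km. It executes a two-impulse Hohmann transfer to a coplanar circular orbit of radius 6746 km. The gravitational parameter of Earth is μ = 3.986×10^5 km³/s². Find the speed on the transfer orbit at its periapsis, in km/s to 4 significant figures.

Semi-major axis of the transfer orbit: a_t = (51310 + 6746)/2 = 29028 km.
The periapsis of the transfer ellipse is at r = 6746 km.
From the vis-viva equation, v = √[μ(2/r − 1/a_t)] = 10.22 km/s.

v = 10.22 km/s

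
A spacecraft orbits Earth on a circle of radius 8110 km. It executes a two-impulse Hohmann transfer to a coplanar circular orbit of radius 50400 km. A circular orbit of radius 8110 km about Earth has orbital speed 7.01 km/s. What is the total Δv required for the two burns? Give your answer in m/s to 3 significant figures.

From the circular-orbit relation v² = μ/r at r = 8110 km: μ = v²r = (7.01)² × 8110 = 3.98526×10^5 km³/s².
Semi-major axis of the transfer orbit: a_t = (8110 + 50400)/2 = 29255 km.
Circular speed at r₁: v₁ = √(μ/r₁) = √(3.98526×10^5/8110) = 7.010 km/s.
Transfer-orbit speed at r₁ (vis-viva equation): v_p = √[μ(2/r₁ − 1/a_t)] = 9.201 km/s.
First burn Δv₁ = |v_p − v₁| = 2.191 km/s.
At r₂, v₂ = √(μ/r₂) = 2.812 km/s.
Transfer-orbit speed at r₂: v_a = √[μ(2/r₂ − 1/a_t)] = 1.481 km/s.
Second burn Δv₂ = |v₂ − v_a| = 1.331 km/s.
Total Δv = Δv₁ + Δv₂ = 3.522 km/s.

Δv = 3520 m/s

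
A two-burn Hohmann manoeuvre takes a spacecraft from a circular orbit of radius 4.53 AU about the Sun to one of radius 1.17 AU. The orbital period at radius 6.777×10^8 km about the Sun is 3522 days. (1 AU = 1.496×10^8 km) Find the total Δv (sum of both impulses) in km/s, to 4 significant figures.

From Kepler's third law T² = 4π²r³/μ at r = 6.777×10^8 km, T = 3522 days = 3522 × 86400 s = 3.043008×10^8 s: μ = 4π²r³/T² = 1.32698×10^11 km³/s².
In km: r₁ = 4.53 × 1.496×10^8 = 6.77688×10^8 km; r₂ = 1.17 × 1.496×10^8 = 1.75032×10^8 km.
Transfer-ellipse semi-major axis a_t = (r₁ + r₂)/2 = (6.77688×10^8 + 1.75032×10^8)/2 = 4.2636×10^8 km.
At r₁ the circular-orbit speed is v₁ = √(μ/r₁) = 13.993 km/s.
On the transfer ellipse at r₁, v² = μ(2/r − 1/a) gives v_a = √[μ(2/r₁ − 1/a_t)] = 8.9658 km/s.
First burn Δv₁ = |v_a − v₁| = 5.027 km/s.
At r₂, v₂ = √(μ/r₂) = 27.5343 km/s.
Transfer-orbit speed at r₂: v_p = √[μ(2/r₂ − 1/a_t)] = 34.7137 km/s.
Second burn Δv₂ = |v₂ − v_p| = 7.179 km/s.
Total Δv = Δv₁ + Δv₂ = 12.21 km/s.

Δv = 12.21 km/s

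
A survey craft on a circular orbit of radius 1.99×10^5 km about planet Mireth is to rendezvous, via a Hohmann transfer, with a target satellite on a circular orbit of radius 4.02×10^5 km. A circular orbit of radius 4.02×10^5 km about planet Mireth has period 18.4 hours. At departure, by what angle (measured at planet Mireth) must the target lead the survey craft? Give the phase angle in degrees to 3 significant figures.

From Kepler's third law T² = 4π²r³/μ at r = 4.02×10^5 km, T = 18.4 hours = 18.4 × 3600 s = 66240 s: μ = 4π²r³/T² = 5.84517×10^8 km³/s².
Semi-major axis of the transfer orbit: a_t = (1.990×10^5 + 4.020×10^5)/2 = 3.005×10^5 km.
Transfer time t = π√(a_t³/μ) = 21405 s.
Target angular speed ω₂ = √(μ/r₂³) = 9.4855×10^-5 rad/s.
Angle swept by the target during transfer: ω₂·t = 2.030 rad = 116.3°.
Arrival is 180° from departure on the ellipse, so φ = 180° − 116.3° = 63.7°.

φ = 63.7°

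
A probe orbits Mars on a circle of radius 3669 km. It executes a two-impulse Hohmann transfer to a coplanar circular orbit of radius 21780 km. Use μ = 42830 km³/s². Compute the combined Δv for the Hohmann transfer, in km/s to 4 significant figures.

The Hohmann ellipse has a_t = (r₁ + r₂)/2 = 12724.5 km.
Circular speed at r₁: v₁ = √(μ/r₁) = √(42830/3669) = 3.4166 km/s.
Transfer-orbit speed at r₁ (vis-viva equation): v_p = √[μ(2/r₁ − 1/a_t)] = 4.4700 km/s.
First burn Δv₁ = |v_p − v₁| = 1.0534 km/s.
Circular speed at r₂: v₂ = √(μ/r₂) = 1.402313 km/s.
Transfer-orbit speed at r₂: v_a = √[μ(2/r₂ − 1/a_t)] = 0.7530063 km/s.
Second burn Δv₂ = |v₂ − v_a| = 0.64931 km/s.
Δv = Δv₁ + Δv₂ = 1.0534 + 0.64931 = 1.703 km/s.

Δv = 1.703 km/s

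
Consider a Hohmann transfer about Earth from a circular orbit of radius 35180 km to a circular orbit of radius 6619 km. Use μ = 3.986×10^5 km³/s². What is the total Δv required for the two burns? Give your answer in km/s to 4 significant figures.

Δv = 3.780 km/s

The Hohmann ellipse has a_t = (r₁ + r₂)/2 = 20899.5 km.
Circular speed at r₁: v₁ = √(μ/r₁) = √(3.986×10^5/35180) = 3.366 km/s.
On the transfer ellipse at r₁, vis-viva gives v_a = √[μ(2/r₁ − 1/a_t)] = 1.894 km/s.
First burn Δv₁ = |v_a − v₁| = 1.472 km/s.
Circular speed at r₂: v₂ = √(μ/r₂) = 7.7602 km/s.
Transfer-orbit speed at r₂: v_p = √[μ(2/r₂ − 1/a_t)] = 10.068 km/s.
Second burn Δv₂ = |v₂ − v_p| = 2.308 km/s.
Δv = Δv₁ + Δv₂ = 1.472 + 2.308 = 3.780 km/s.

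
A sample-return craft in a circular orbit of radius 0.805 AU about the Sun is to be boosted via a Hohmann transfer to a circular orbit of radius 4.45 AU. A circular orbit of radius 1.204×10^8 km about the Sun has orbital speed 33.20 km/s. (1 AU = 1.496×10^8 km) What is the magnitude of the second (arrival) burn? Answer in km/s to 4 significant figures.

From the circular-orbit relation v² = μ/r at r = 1.204×10^8 km: μ = v²r = (33.20)² × 1.204×10^8 = 1.32710×10^11 km³/s².
In km: r₁ = 0.805 × 1.496×10^8 = 1.20428×10^8 km; r₂ = 4.45 × 1.496×10^8 = 6.6572×10^8 km.
Semi-major axis of the transfer orbit: a_t = (1.20428×10^8 + 6.6572×10^8)/2 = 3.93074×10^8 km.
On the circular orbit at r = 6.6572×10^8 km, v_c = √(μ/r) = 14.119 km/s.
Vis-viva on the transfer ellipse at r = 6.6572×10^8 km gives v_t = √[μ(2/r − 1/a_t)] = 7.8151 km/s.
Δv₂ = |v_t − v_c| = |7.8151 − 14.119| = 6.304 km/s.

Δv₂ = 6.304 km/s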